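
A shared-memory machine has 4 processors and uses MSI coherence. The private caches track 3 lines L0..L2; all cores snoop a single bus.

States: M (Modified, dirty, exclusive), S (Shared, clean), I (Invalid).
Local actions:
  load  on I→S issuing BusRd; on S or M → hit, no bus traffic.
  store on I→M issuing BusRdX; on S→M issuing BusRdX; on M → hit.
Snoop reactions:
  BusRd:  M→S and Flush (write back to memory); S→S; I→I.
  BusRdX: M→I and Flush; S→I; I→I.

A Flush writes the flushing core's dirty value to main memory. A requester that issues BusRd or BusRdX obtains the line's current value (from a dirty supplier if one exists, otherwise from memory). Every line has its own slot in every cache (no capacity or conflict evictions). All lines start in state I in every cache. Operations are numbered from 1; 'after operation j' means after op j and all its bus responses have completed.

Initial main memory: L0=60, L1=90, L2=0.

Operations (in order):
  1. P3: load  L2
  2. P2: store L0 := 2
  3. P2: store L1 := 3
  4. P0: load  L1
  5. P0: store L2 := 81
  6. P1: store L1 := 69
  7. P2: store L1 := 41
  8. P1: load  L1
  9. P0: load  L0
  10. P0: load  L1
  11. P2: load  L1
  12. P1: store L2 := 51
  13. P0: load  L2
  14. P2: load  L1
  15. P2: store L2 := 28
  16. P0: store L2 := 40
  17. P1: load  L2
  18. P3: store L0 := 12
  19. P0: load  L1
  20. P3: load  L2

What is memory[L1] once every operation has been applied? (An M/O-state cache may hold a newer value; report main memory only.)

step 1: P3: load  L2  ⟶  IIIS  (L2)  txn=BusRd  M[L2]=0
step 2: P2: store L0 := 2  ⟶  IIMI  (L0)  txn=BusRdX  M[L0]=60
step 3: P2: store L1 := 3  ⟶  IIMI  (L1)  txn=BusRdX  M[L1]=90
step 4: P0: load  L1  ⟶  SISI  (L1)  txn=BusRd+Flush  M[L1]=3
step 5: P0: store L2 := 81  ⟶  MIII  (L2)  txn=BusRdX  M[L2]=0
step 6: P1: store L1 := 69  ⟶  IMII  (L1)  txn=BusRdX  M[L1]=3
step 7: P2: store L1 := 41  ⟶  IIMI  (L1)  txn=BusRdX+Flush  M[L1]=69
step 8: P1: load  L1  ⟶  ISSI  (L1)  txn=BusRd+Flush  M[L1]=41
step 9: P0: load  L0  ⟶  SISI  (L0)  txn=BusRd+Flush  M[L0]=2
step 10: P0: load  L1  ⟶  SSSI  (L1)  txn=BusRd  M[L1]=41
step 11: P2: load  L1  ⟶  SSSI  (L1)  txn=∅  M[L1]=41
step 12: P1: store L2 := 51  ⟶  IMII  (L2)  txn=BusRdX+Flush  M[L2]=81
step 13: P0: load  L2  ⟶  SSII  (L2)  txn=BusRd+Flush  M[L2]=51
step 14: P2: load  L1  ⟶  SSSI  (L1)  txn=∅  M[L1]=41
step 15: P2: store L2 := 28  ⟶  IIMI  (L2)  txn=BusRdX  M[L2]=51
step 16: P0: store L2 := 40  ⟶  MIII  (L2)  txn=BusRdX+Flush  M[L2]=28
step 17: P1: load  L2  ⟶  SSII  (L2)  txn=BusRd+Flush  M[L2]=40
step 18: P3: store L0 := 12  ⟶  IIIM  (L0)  txn=BusRdX  M[L0]=2
step 19: P0: load  L1  ⟶  SSSI  (L1)  txn=∅  M[L1]=41
step 20: P3: load  L2  ⟶  SSIS  (L2)  txn=BusRd  M[L2]=40

memory[L1] = 41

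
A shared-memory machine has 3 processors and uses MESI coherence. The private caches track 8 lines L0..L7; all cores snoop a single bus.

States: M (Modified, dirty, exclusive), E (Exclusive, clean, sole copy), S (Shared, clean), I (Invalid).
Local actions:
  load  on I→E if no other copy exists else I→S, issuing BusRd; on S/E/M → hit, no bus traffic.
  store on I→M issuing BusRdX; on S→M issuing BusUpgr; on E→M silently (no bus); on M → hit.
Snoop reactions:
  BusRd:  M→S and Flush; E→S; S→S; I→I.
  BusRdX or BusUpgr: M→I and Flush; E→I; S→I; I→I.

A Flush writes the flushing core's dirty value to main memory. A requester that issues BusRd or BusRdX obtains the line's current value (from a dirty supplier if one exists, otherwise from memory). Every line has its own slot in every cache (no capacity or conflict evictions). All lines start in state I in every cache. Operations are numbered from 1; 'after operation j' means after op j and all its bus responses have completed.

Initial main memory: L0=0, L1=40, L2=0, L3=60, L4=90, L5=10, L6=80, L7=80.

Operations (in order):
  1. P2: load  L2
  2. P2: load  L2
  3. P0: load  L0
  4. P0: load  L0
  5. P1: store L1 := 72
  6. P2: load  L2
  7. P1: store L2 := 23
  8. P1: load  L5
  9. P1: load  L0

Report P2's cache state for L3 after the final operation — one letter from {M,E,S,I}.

  op1 P2: load  L2 → I/I/E on L2; bus BusRd; mem=0
  op2 P2: load  L2 → I/I/E on L2; bus (none); mem=0
  op3 P0: load  L0 → E/I/I on L0; bus BusRd; mem=0
  op4 P0: load  L0 → E/I/I on L0; bus (none); mem=0
  op5 P1: store L1 := 72 → I/M/I on L1; bus BusRdX; mem=40
  op6 P2: load  L2 → I/I/E on L2; bus (none); mem=0
  op7 P1: store L2 := 23 → I/M/I on L2; bus BusRdX; mem=0
  op8 P1: load  L5 → I/E/I on L5; bus BusRd; mem=10
  op9 P1: load  L0 → S/S/I on L0; bus BusRd; mem=0

state = I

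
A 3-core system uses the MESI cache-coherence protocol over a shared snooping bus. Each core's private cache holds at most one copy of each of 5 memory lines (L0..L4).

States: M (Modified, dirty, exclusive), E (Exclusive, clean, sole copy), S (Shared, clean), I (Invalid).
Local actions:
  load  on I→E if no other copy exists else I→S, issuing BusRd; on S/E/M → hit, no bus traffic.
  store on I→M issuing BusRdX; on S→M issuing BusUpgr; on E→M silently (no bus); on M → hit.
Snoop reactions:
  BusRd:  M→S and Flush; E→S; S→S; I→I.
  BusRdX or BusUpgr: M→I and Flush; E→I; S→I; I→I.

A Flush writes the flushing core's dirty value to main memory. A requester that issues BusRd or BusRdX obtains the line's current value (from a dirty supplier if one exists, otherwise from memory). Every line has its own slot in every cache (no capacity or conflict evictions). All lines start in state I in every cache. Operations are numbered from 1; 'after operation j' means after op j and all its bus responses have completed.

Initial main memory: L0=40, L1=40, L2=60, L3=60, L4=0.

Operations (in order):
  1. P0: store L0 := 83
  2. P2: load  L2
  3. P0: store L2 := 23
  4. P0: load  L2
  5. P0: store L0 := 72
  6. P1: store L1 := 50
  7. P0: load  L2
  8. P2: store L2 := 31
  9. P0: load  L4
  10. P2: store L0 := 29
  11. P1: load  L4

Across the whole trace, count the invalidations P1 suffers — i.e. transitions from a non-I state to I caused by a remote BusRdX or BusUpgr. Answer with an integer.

invalidations = 0

  op1 P0: store L0 := 83 → M/I/I on L0; bus BusRdX; mem=40
  op2 P2: load  L2 → I/I/E on L2; bus BusRd; mem=60
  op3 P0: store L2 := 23 → M/I/I on L2; bus BusRdX; mem=60
  op4 P0: load  L2 → M/I/I on L2; bus (none); mem=60
  op5 P0: store L0 := 72 → M/I/I on L0; bus (none); mem=40
  op6 P1: store L1 := 50 → I/M/I on L1; bus BusRdX; mem=40
  op7 P0: load  L2 → M/I/I on L2; bus (none); mem=60
  op8 P2: store L2 := 31 → I/I/M on L2; bus BusRdX Flush; mem=23
  op9 P0: load  L4 → E/I/I on L4; bus BusRd; mem=0
  op10 P2: store L0 := 29 → I/I/M on L0; bus BusRdX Flush; mem=72
  op11 P1: load  L4 → S/S/I on L4; bus BusRd; mem=0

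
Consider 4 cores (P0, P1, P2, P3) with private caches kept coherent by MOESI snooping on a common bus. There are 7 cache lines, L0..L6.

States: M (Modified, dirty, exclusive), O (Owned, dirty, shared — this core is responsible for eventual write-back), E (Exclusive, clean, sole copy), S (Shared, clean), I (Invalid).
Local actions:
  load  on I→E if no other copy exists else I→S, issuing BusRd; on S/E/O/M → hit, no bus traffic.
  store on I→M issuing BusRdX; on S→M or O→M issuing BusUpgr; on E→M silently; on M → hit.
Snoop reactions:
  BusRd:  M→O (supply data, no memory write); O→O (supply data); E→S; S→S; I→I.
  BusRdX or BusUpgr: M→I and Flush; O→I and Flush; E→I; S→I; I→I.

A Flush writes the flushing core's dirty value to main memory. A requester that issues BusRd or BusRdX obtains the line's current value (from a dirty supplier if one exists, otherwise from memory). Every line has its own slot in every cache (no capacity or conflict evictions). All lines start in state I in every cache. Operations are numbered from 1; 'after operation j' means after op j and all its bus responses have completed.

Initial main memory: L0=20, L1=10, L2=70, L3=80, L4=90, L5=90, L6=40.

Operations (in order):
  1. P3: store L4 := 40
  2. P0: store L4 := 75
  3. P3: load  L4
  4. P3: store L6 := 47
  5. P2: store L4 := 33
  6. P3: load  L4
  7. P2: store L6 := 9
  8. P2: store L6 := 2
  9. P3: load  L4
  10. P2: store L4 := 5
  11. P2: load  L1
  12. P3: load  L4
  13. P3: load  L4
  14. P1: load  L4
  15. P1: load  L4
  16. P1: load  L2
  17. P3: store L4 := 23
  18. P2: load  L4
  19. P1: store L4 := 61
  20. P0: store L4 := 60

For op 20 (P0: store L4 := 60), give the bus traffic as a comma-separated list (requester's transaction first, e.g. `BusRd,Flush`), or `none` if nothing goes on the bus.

  op1 P3: store L4 := 40 → I/I/I/M on L4; bus BusRdX; mem=90
  op2 P0: store L4 := 75 → M/I/I/I on L4; bus BusRdX Flush; mem=40
  op3 P3: load  L4 → O/I/I/S on L4; bus BusRd; mem=40
  op4 P3: store L6 := 47 → I/I/I/M on L6; bus BusRdX; mem=40
  op5 P2: store L4 := 33 → I/I/M/I on L4; bus BusRdX Flush; mem=75
  op6 P3: load  L4 → I/I/O/S on L4; bus BusRd; mem=75
  op7 P2: store L6 := 9 → I/I/M/I on L6; bus BusRdX Flush; mem=47
  op8 P2: store L6 := 2 → I/I/M/I on L6; bus (none); mem=47
  op9 P3: load  L4 → I/I/O/S on L4; bus (none); mem=75
  op10 P2: store L4 := 5 → I/I/M/I on L4; bus BusUpgr; mem=75
  op11 P2: load  L1 → I/I/E/I on L1; bus BusRd; mem=10
  op12 P3: load  L4 → I/I/O/S on L4; bus BusRd; mem=75
  op13 P3: load  L4 → I/I/O/S on L4; bus (none); mem=75
  op14 P1: load  L4 → I/S/O/S on L4; bus BusRd; mem=75
  op15 P1: load  L4 → I/S/O/S on L4; bus (none); mem=75
  op16 P1: load  L2 → I/E/I/I on L2; bus BusRd; mem=70
  op17 P3: store L4 := 23 → I/I/I/M on L4; bus BusUpgr Flush; mem=5
  op18 P2: load  L4 → I/I/S/O on L4; bus BusRd; mem=5
  op19 P1: store L4 := 61 → I/M/I/I on L4; bus BusRdX Flush; mem=23
  op20 P0: store L4 := 60 → M/I/I/I on L4; bus BusRdX Flush; mem=61

bus = BusRdX,Flush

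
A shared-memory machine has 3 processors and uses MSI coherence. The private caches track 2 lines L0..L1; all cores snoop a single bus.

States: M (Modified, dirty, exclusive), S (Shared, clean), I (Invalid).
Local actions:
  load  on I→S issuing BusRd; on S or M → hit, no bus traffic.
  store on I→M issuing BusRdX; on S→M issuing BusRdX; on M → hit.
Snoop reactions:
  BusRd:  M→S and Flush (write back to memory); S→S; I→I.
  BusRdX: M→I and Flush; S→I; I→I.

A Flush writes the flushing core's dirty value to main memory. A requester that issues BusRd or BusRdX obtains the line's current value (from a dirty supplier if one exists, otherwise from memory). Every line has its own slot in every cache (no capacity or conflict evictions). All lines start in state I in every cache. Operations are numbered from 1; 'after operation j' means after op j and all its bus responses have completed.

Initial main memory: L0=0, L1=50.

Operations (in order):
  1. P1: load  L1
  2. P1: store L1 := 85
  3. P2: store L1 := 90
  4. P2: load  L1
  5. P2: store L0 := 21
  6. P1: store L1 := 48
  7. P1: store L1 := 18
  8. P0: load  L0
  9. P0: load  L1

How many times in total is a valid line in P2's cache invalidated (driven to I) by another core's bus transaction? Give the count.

[1] P1: load  L1 | P0:I, P1:S(50), P2:I | bus: BusRd
[2] P1: store L1 := 85 | P0:I, P1:M(85), P2:I | bus: BusRdX
[3] P2: store L1 := 90 | P0:I, P1:I, P2:M(90) | bus: BusRdX,Flush
[4] P2: load  L1 | P0:I, P1:I, P2:M(90) | bus: none
[5] P2: store L0 := 21 | P0:I, P1:I, P2:M(21) | bus: BusRdX
[6] P1: store L1 := 48 | P0:I, P1:M(48), P2:I | bus: BusRdX,Flush
[7] P1: store L1 := 18 | P0:I, P1:M(18), P2:I | bus: none
[8] P0: load  L0 | P0:S(21), P1:I, P2:S(21) | bus: BusRd,Flush
[9] P0: load  L1 | P0:S(18), P1:S(18), P2:I | bus: BusRd,Flush

invalidations = 1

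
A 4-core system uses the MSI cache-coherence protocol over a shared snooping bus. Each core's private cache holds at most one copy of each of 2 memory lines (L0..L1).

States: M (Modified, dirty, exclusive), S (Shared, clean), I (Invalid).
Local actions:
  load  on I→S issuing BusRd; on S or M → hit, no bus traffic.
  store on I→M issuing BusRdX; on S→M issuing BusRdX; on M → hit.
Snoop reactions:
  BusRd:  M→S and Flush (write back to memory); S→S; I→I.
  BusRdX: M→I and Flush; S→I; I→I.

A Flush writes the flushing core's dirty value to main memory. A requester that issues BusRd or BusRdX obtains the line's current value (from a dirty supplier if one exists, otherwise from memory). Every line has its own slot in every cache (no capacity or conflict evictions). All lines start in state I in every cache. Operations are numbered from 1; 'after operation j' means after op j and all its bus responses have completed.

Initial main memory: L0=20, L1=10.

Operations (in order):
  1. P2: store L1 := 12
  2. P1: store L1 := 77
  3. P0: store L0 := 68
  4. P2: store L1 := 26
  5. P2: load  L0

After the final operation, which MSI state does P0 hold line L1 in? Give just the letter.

state = I

1. P2: store L1 := 12  bus=[BusRdX]  L1: P0=I P1=I P2=M P3=I  mem[L1]=10
2. P1: store L1 := 77  bus=[BusRdX,Flush]  L1: P0=I P1=M P2=I P3=I  mem[L1]=12
3. P0: store L0 := 68  bus=[BusRdX]  L0: P0=M P1=I P2=I P3=I  mem[L0]=20
4. P2: store L1 := 26  bus=[BusRdX,Flush]  L1: P0=I P1=I P2=M P3=I  mem[L1]=77
5. P2: load  L0  bus=[BusRd,Flush]  L0: P0=S P1=I P2=S P3=I  mem[L0]=68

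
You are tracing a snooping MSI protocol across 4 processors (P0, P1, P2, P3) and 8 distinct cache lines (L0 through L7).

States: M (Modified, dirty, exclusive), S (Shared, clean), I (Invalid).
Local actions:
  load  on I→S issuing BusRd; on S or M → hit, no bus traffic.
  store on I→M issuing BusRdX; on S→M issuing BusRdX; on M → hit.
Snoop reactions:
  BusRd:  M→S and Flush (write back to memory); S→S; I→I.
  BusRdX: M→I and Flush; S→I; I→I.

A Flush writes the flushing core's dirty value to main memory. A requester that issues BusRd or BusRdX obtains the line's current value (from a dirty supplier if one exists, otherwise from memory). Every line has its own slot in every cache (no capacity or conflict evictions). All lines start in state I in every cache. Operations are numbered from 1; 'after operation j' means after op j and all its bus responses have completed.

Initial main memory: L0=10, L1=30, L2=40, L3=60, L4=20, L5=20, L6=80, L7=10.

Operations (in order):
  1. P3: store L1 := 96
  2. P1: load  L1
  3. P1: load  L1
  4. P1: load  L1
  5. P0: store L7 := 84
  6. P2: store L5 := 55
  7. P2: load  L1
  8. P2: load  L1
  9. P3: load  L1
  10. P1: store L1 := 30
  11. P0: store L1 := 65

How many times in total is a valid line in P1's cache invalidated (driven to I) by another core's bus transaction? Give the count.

  op1 P3: store L1 := 96 → I/I/I/M on L1; bus BusRdX; mem=30
  op2 P1: load  L1 → I/S/I/S on L1; bus BusRd Flush; mem=96
  op3 P1: load  L1 → I/S/I/S on L1; bus (none); mem=96
  op4 P1: load  L1 → I/S/I/S on L1; bus (none); mem=96
  op5 P0: store L7 := 84 → M/I/I/I on L7; bus BusRdX; mem=10
  op6 P2: store L5 := 55 → I/I/M/I on L5; bus BusRdX; mem=20
  op7 P2: load  L1 → I/S/S/S on L1; bus BusRd; mem=96
  op8 P2: load  L1 → I/S/S/S on L1; bus (none); mem=96
  op9 P3: load  L1 → I/S/S/S on L1; bus (none); mem=96
  op10 P1: store L1 := 30 → I/M/I/I on L1; bus BusRdX; mem=96
  op11 P0: store L1 := 65 → M/I/I/I on L1; bus BusRdX Flush; mem=30

invalidations = 1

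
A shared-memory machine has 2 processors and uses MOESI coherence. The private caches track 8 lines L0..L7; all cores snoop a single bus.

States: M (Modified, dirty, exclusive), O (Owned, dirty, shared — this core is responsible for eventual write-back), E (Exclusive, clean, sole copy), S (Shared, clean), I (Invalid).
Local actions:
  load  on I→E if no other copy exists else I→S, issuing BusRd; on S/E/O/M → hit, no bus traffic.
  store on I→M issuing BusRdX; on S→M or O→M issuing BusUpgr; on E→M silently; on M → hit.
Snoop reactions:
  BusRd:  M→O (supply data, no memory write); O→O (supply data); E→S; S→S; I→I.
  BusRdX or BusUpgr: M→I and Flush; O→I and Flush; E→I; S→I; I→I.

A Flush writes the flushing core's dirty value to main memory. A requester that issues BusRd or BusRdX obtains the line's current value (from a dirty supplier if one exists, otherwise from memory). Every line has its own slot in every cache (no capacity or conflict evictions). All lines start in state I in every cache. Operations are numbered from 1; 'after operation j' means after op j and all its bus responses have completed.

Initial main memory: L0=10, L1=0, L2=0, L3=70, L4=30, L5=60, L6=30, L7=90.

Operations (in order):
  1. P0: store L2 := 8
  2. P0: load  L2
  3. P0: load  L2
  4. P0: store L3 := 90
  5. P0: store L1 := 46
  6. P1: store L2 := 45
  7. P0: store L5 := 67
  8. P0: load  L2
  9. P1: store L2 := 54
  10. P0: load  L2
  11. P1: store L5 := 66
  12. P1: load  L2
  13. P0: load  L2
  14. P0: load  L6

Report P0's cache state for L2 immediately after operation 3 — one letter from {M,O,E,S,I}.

state = M

1. P0: store L2 := 8  bus=[BusRdX]  L2: P0=M P1=I  mem[L2]=0
2. P0: load  L2  bus=[-]  L2: P0=M P1=I  mem[L2]=0
3. P0: load  L2  bus=[-]  L2: P0=M P1=I  mem[L2]=0
4. P0: store L3 := 90  bus=[BusRdX]  L3: P0=M P1=I  mem[L3]=70
5. P0: store L1 := 46  bus=[BusRdX]  L1: P0=M P1=I  mem[L1]=0
6. P1: store L2 := 45  bus=[BusRdX,Flush]  L2: P0=I P1=M  mem[L2]=8
7. P0: store L5 := 67  bus=[BusRdX]  L5: P0=M P1=I  mem[L5]=60
8. P0: load  L2  bus=[BusRd]  L2: P0=S P1=O  mem[L2]=8
9. P1: store L2 := 54  bus=[BusUpgr]  L2: P0=I P1=M  mem[L2]=8
10. P0: load  L2  bus=[BusRd]  L2: P0=S P1=O  mem[L2]=8
11. P1: store L5 := 66  bus=[BusRdX,Flush]  L5: P0=I P1=M  mem[L5]=67
12. P1: load  L2  bus=[-]  L2: P0=S P1=O  mem[L2]=8
13. P0: load  L2  bus=[-]  L2: P0=S P1=O  mem[L2]=8
14. P0: load  L6  bus=[BusRd]  L6: P0=E P1=I  mem[L6]=30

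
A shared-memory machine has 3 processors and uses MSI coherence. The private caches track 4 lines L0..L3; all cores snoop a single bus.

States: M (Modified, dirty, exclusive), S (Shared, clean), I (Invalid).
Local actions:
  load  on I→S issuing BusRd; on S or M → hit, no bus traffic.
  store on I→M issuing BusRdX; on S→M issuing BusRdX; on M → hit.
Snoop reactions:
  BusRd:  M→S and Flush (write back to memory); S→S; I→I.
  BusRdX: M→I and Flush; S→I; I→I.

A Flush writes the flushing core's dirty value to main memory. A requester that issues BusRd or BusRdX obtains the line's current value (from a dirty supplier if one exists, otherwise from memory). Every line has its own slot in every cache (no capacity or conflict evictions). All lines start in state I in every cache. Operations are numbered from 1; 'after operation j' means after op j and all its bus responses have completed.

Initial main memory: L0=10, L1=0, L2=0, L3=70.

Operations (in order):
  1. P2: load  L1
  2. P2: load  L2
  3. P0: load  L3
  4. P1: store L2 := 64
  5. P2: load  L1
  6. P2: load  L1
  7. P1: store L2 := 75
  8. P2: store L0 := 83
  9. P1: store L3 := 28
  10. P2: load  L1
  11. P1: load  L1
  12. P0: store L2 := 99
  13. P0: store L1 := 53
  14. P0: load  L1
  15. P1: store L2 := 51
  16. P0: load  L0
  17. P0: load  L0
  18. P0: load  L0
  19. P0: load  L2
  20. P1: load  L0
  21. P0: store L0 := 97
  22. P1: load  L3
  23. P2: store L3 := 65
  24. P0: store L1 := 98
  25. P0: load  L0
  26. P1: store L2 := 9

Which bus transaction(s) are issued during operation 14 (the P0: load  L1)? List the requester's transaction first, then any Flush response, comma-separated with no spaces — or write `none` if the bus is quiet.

bus = none

step 1: P2: load  L1  ⟶  IIS  (L1)  txn=BusRd  M[L1]=0
step 2: P2: load  L2  ⟶  IIS  (L2)  txn=BusRd  M[L2]=0
step 3: P0: load  L3  ⟶  SII  (L3)  txn=BusRd  M[L3]=70
step 4: P1: store L2 := 64  ⟶  IMI  (L2)  txn=BusRdX  M[L2]=0
step 5: P2: load  L1  ⟶  IIS  (L1)  txn=∅  M[L1]=0
step 6: P2: load  L1  ⟶  IIS  (L1)  txn=∅  M[L1]=0
step 7: P1: store L2 := 75  ⟶  IMI  (L2)  txn=∅  M[L2]=0
step 8: P2: store L0 := 83  ⟶  IIM  (L0)  txn=BusRdX  M[L0]=10
step 9: P1: store L3 := 28  ⟶  IMI  (L3)  txn=BusRdX  M[L3]=70
step 10: P2: load  L1  ⟶  IIS  (L1)  txn=∅  M[L1]=0
step 11: P1: load  L1  ⟶  ISS  (L1)  txn=BusRd  M[L1]=0
step 12: P0: store L2 := 99  ⟶  MII  (L2)  txn=BusRdX+Flush  M[L2]=75
step 13: P0: store L1 := 53  ⟶  MII  (L1)  txn=BusRdX  M[L1]=0
step 14: P0: load  L1  ⟶  MII  (L1)  txn=∅  M[L1]=0
step 15: P1: store L2 := 51  ⟶  IMI  (L2)  txn=BusRdX+Flush  M[L2]=99
step 16: P0: load  L0  ⟶  SIS  (L0)  txn=BusRd+Flush  M[L0]=83
step 17: P0: load  L0  ⟶  SIS  (L0)  txn=∅  M[L0]=83
step 18: P0: load  L0  ⟶  SIS  (L0)  txn=∅  M[L0]=83
step 19: P0: load  L2  ⟶  SSI  (L2)  txn=BusRd+Flush  M[L2]=51
step 20: P1: load  L0  ⟶  SSS  (L0)  txn=BusRd  M[L0]=83
step 21: P0: store L0 := 97  ⟶  MII  (L0)  txn=BusRdX  M[L0]=83
step 22: P1: load  L3  ⟶  IMI  (L3)  txn=∅  M[L3]=70
step 23: P2: store L3 := 65  ⟶  IIM  (L3)  txn=BusRdX+Flush  M[L3]=28
step 24: P0: store L1 := 98  ⟶  MII  (L1)  txn=∅  M[L1]=0
step 25: P0: load  L0  ⟶  MII  (L0)  txn=∅  M[L0]=83
step 26: P1: store L2 := 9  ⟶  IMI  (L2)  txn=BusRdX  M[L2]=51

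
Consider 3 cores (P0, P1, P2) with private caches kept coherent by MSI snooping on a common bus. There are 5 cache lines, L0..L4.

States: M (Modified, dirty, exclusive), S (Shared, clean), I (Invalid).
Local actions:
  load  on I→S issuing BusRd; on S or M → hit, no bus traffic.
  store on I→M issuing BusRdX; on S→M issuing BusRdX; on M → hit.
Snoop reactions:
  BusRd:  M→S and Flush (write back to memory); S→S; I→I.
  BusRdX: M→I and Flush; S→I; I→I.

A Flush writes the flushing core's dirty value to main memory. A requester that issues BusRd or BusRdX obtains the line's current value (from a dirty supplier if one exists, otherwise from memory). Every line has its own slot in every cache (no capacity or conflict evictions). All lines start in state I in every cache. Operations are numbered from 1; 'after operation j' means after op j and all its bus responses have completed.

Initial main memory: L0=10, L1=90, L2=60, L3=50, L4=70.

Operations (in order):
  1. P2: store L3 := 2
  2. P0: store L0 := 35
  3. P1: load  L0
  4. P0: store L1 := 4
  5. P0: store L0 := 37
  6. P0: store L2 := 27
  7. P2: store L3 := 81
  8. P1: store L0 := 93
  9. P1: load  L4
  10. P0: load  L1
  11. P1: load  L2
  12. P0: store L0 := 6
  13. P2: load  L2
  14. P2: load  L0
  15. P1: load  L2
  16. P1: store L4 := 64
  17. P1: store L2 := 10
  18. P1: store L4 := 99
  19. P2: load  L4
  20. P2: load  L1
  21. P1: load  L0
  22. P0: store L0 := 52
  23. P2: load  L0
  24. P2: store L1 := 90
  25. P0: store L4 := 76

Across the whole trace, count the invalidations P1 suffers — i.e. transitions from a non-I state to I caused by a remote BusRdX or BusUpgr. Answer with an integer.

invalidations = 4

[1] P2: store L3 := 2 | P0:I, P1:I, P2:M(2) | bus: BusRdX
[2] P0: store L0 := 35 | P0:M(35), P1:I, P2:I | bus: BusRdX
[3] P1: load  L0 | P0:S(35), P1:S(35), P2:I | bus: BusRd,Flush
[4] P0: store L1 := 4 | P0:M(4), P1:I, P2:I | bus: BusRdX
[5] P0: store L0 := 37 | P0:M(37), P1:I, P2:I | bus: BusRdX
[6] P0: store L2 := 27 | P0:M(27), P1:I, P2:I | bus: BusRdX
[7] P2: store L3 := 81 | P0:I, P1:I, P2:M(81) | bus: none
[8] P1: store L0 := 93 | P0:I, P1:M(93), P2:I | bus: BusRdX,Flush
[9] P1: load  L4 | P0:I, P1:S(70), P2:I | bus: BusRd
[10] P0: load  L1 | P0:M(4), P1:I, P2:I | bus: none
[11] P1: load  L2 | P0:S(27), P1:S(27), P2:I | bus: BusRd,Flush
[12] P0: store L0 := 6 | P0:M(6), P1:I, P2:I | bus: BusRdX,Flush
[13] P2: load  L2 | P0:S(27), P1:S(27), P2:S(27) | bus: BusRd
[14] P2: load  L0 | P0:S(6), P1:I, P2:S(6) | bus: BusRd,Flush
[15] P1: load  L2 | P0:S(27), P1:S(27), P2:S(27) | bus: none
[16] P1: store L4 := 64 | P0:I, P1:M(64), P2:I | bus: BusRdX
[17] P1: store L2 := 10 | P0:I, P1:M(10), P2:I | bus: BusRdX
[18] P1: store L4 := 99 | P0:I, P1:M(99), P2:I | bus: none
[19] P2: load  L4 | P0:I, P1:S(99), P2:S(99) | bus: BusRd,Flush
[20] P2: load  L1 | P0:S(4), P1:I, P2:S(4) | bus: BusRd,Flush
[21] P1: load  L0 | P0:S(6), P1:S(6), P2:S(6) | bus: BusRd
[22] P0: store L0 := 52 | P0:M(52), P1:I, P2:I | bus: BusRdX
[23] P2: load  L0 | P0:S(52), P1:I, P2:S(52) | bus: BusRd,Flush
[24] P2: store L1 := 90 | P0:I, P1:I, P2:M(90) | bus: BusRdX
[25] P0: store L4 := 76 | P0:M(76), P1:I, P2:I | bus: BusRdX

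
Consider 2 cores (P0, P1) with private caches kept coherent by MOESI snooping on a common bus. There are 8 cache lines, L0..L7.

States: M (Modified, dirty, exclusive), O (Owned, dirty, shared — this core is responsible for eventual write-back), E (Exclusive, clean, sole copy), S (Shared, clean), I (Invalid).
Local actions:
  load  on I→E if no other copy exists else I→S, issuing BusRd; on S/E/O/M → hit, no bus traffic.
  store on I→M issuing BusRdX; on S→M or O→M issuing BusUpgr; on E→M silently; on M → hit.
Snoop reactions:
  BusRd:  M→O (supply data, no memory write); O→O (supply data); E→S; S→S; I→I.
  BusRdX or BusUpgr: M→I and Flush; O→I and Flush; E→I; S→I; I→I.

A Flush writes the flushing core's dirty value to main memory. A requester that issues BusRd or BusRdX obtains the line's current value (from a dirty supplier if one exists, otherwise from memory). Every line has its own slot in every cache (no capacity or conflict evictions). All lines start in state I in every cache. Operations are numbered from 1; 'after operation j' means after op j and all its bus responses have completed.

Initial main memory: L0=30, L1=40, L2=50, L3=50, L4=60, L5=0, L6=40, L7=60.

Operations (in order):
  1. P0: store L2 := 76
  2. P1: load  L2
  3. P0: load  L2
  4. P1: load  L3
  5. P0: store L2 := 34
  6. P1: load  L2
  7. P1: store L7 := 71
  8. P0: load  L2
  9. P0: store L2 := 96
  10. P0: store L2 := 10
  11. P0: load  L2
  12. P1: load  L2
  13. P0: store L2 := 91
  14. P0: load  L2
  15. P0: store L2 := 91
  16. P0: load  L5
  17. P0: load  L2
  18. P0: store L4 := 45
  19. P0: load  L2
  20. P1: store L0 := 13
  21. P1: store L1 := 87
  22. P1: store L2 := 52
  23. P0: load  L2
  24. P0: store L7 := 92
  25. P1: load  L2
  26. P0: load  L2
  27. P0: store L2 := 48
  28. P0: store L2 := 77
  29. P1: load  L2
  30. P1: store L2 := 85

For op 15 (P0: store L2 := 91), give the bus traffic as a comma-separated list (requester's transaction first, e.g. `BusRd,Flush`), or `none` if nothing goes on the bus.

1. P0: store L2 := 76  bus=[BusRdX]  L2: P0=M P1=I  mem[L2]=50
2. P1: load  L2  bus=[BusRd]  L2: P0=O P1=S  mem[L2]=50
3. P0: load  L2  bus=[-]  L2: P0=O P1=S  mem[L2]=50
4. P1: load  L3  bus=[BusRd]  L3: P0=I P1=E  mem[L3]=50
5. P0: store L2 := 34  bus=[BusUpgr]  L2: P0=M P1=I  mem[L2]=50
6. P1: load  L2  bus=[BusRd]  L2: P0=O P1=S  mem[L2]=50
7. P1: store L7 := 71  bus=[BusRdX]  L7: P0=I P1=M  mem[L7]=60
8. P0: load  L2  bus=[-]  L2: P0=O P1=S  mem[L2]=50
9. P0: store L2 := 96  bus=[BusUpgr]  L2: P0=M P1=I  mem[L2]=50
10. P0: store L2 := 10  bus=[-]  L2: P0=M P1=I  mem[L2]=50
11. P0: load  L2  bus=[-]  L2: P0=M P1=I  mem[L2]=50
12. P1: load  L2  bus=[BusRd]  L2: P0=O P1=S  mem[L2]=50
13. P0: store L2 := 91  bus=[BusUpgr]  L2: P0=M P1=I  mem[L2]=50
14. P0: load  L2  bus=[-]  L2: P0=M P1=I  mem[L2]=50
15. P0: store L2 := 91  bus=[-]  L2: P0=M P1=I  mem[L2]=50
16. P0: load  L5  bus=[BusRd]  L5: P0=E P1=I  mem[L5]=0
17. P0: load  L2  bus=[-]  L2: P0=M P1=I  mem[L2]=50
18. P0: store L4 := 45  bus=[BusRdX]  L4: P0=M P1=I  mem[L4]=60
19. P0: load  L2  bus=[-]  L2: P0=M P1=I  mem[L2]=50
20. P1: store L0 := 13  bus=[BusRdX]  L0: P0=I P1=M  mem[L0]=30
21. P1: store L1 := 87  bus=[BusRdX]  L1: P0=I P1=M  mem[L1]=40
22. P1: store L2 := 52  bus=[BusRdX,Flush]  L2: P0=I P1=M  mem[L2]=91
23. P0: load  L2  bus=[BusRd]  L2: P0=S P1=O  mem[L2]=91
24. P0: store L7 := 92  bus=[BusRdX,Flush]  L7: P0=M P1=I  mem[L7]=71
25. P1: load  L2  bus=[-]  L2: P0=S P1=O  mem[L2]=91
26. P0: load  L2  bus=[-]  L2: P0=S P1=O  mem[L2]=91
27. P0: store L2 := 48  bus=[BusUpgr,Flush]  L2: P0=M P1=I  mem[L2]=52
28. P0: store L2 := 77  bus=[-]  L2: P0=M P1=I  mem[L2]=52
29. P1: load  L2  bus=[BusRd]  L2: P0=O P1=S  mem[L2]=52
30. P1: store L2 := 85  bus=[BusUpgr,Flush]  L2: P0=I P1=M  mem[L2]=77

bus = none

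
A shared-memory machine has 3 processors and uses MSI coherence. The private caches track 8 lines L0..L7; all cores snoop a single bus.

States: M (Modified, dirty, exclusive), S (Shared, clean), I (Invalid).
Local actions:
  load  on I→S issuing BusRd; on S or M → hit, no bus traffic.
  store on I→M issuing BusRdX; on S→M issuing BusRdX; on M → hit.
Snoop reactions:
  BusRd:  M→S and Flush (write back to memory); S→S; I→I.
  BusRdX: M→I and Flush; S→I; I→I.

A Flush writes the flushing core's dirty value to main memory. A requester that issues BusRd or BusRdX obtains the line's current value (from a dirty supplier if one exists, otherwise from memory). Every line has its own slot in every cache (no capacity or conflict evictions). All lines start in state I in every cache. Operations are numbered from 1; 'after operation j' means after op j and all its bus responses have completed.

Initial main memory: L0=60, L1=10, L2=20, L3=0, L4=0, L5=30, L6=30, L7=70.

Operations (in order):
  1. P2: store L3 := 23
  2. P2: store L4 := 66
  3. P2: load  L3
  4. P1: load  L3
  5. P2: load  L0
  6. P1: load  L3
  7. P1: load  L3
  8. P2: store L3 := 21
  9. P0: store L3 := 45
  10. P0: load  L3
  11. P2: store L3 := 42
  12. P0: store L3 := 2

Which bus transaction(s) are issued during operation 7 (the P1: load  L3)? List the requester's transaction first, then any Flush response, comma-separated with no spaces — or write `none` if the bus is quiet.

bus = none

step 1: P2: store L3 := 23  ⟶  IIM  (L3)  txn=BusRdX  M[L3]=0
step 2: P2: store L4 := 66  ⟶  IIM  (L4)  txn=BusRdX  M[L4]=0
step 3: P2: load  L3  ⟶  IIM  (L3)  txn=∅  M[L3]=0
step 4: P1: load  L3  ⟶  ISS  (L3)  txn=BusRd+Flush  M[L3]=23
step 5: P2: load  L0  ⟶  IIS  (L0)  txn=BusRd  M[L0]=60
step 6: P1: load  L3  ⟶  ISS  (L3)  txn=∅  M[L3]=23
step 7: P1: load  L3  ⟶  ISS  (L3)  txn=∅  M[L3]=23
step 8: P2: store L3 := 21  ⟶  IIM  (L3)  txn=BusRdX  M[L3]=23
step 9: P0: store L3 := 45  ⟶  MII  (L3)  txn=BusRdX+Flush  M[L3]=21
step 10: P0: load  L3  ⟶  MII  (L3)  txn=∅  M[L3]=21
step 11: P2: store L3 := 42  ⟶  IIM  (L3)  txn=BusRdX+Flush  M[L3]=45
step 12: P0: store L3 := 2  ⟶  MII  (L3)  txn=BusRdX+Flush  M[L3]=42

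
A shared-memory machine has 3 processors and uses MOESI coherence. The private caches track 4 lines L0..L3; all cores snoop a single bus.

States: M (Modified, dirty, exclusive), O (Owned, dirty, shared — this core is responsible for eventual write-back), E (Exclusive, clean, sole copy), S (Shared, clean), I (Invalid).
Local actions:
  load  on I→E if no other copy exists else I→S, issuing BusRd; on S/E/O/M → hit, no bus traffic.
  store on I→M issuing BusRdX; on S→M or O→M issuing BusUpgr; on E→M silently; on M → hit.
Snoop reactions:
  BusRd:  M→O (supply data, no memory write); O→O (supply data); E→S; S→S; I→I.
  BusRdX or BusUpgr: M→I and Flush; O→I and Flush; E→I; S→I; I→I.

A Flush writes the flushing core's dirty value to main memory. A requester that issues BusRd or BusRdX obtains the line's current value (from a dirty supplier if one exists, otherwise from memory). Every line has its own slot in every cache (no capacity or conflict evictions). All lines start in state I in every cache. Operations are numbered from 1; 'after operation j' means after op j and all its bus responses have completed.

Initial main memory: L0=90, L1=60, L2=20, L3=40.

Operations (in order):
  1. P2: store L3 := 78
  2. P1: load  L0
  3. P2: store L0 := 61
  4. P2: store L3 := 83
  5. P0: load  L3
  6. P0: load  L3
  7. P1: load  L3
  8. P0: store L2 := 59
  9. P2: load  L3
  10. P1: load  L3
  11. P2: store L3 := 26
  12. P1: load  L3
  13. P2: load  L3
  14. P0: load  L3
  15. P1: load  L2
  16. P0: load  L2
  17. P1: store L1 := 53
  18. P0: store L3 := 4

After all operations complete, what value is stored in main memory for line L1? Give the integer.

memory[L1] = 60

step 1: P2: store L3 := 78  ⟶  IIM  (L3)  txn=BusRdX  M[L3]=40
step 2: P1: load  L0  ⟶  IEI  (L0)  txn=BusRd  M[L0]=90
step 3: P2: store L0 := 61  ⟶  IIM  (L0)  txn=BusRdX  M[L0]=90
step 4: P2: store L3 := 83  ⟶  IIM  (L3)  txn=∅  M[L3]=40
step 5: P0: load  L3  ⟶  SIO  (L3)  txn=BusRd  M[L3]=40
step 6: P0: load  L3  ⟶  SIO  (L3)  txn=∅  M[L3]=40
step 7: P1: load  L3  ⟶  SSO  (L3)  txn=BusRd  M[L3]=40
step 8: P0: store L2 := 59  ⟶  MII  (L2)  txn=BusRdX  M[L2]=20
step 9: P2: load  L3  ⟶  SSO  (L3)  txn=∅  M[L3]=40
step 10: P1: load  L3  ⟶  SSO  (L3)  txn=∅  M[L3]=40
step 11: P2: store L3 := 26  ⟶  IIM  (L3)  txn=BusUpgr  M[L3]=40
step 12: P1: load  L3  ⟶  ISO  (L3)  txn=BusRd  M[L3]=40
step 13: P2: load  L3  ⟶  ISO  (L3)  txn=∅  M[L3]=40
step 14: P0: load  L3  ⟶  SSO  (L3)  txn=BusRd  M[L3]=40
step 15: P1: load  L2  ⟶  OSI  (L2)  txn=BusRd  M[L2]=20
step 16: P0: load  L2  ⟶  OSI  (L2)  txn=∅  M[L2]=20
step 17: P1: store L1 := 53  ⟶  IMI  (L1)  txn=BusRdX  M[L1]=60
step 18: P0: store L3 := 4  ⟶  MII  (L3)  txn=BusUpgr+Flush  M[L3]=26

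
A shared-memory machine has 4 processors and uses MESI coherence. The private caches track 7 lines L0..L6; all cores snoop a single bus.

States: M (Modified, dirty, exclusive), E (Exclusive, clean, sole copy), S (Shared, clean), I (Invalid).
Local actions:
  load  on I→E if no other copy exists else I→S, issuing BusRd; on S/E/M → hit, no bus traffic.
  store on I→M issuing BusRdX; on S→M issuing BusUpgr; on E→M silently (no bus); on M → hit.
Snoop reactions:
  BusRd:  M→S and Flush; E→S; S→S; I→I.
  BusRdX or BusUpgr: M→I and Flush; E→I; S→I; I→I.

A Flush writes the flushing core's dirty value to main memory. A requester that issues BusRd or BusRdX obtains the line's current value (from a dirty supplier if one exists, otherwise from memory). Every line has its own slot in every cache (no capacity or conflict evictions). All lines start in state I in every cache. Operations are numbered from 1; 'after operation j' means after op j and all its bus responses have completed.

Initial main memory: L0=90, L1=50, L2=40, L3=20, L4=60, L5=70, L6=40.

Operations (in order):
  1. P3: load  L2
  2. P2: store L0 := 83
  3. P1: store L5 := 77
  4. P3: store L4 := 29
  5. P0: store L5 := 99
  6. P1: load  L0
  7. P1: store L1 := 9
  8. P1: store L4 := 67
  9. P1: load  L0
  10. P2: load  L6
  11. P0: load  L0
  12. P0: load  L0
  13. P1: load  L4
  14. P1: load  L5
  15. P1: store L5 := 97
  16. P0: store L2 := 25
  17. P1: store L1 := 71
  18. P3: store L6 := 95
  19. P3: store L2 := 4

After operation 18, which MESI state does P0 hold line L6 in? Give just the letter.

state = I

step 1: P3: load  L2  ⟶  IIIE  (L2)  txn=BusRd  M[L2]=40
step 2: P2: store L0 := 83  ⟶  IIMI  (L0)  txn=BusRdX  M[L0]=90
step 3: P1: store L5 := 77  ⟶  IMII  (L5)  txn=BusRdX  M[L5]=70
step 4: P3: store L4 := 29  ⟶  IIIM  (L4)  txn=BusRdX  M[L4]=60
step 5: P0: store L5 := 99  ⟶  MIII  (L5)  txn=BusRdX+Flush  M[L5]=77
step 6: P1: load  L0  ⟶  ISSI  (L0)  txn=BusRd+Flush  M[L0]=83
step 7: P1: store L1 := 9  ⟶  IMII  (L1)  txn=BusRdX  M[L1]=50
step 8: P1: store L4 := 67  ⟶  IMII  (L4)  txn=BusRdX+Flush  M[L4]=29
step 9: P1: load  L0  ⟶  ISSI  (L0)  txn=∅  M[L0]=83
step 10: P2: load  L6  ⟶  IIEI  (L6)  txn=BusRd  M[L6]=40
step 11: P0: load  L0  ⟶  SSSI  (L0)  txn=BusRd  M[L0]=83
step 12: P0: load  L0  ⟶  SSSI  (L0)  txn=∅  M[L0]=83
step 13: P1: load  L4  ⟶  IMII  (L4)  txn=∅  M[L4]=29
step 14: P1: load  L5  ⟶  SSII  (L5)  txn=BusRd+Flush  M[L5]=99
step 15: P1: store L5 := 97  ⟶  IMII  (L5)  txn=BusUpgr  M[L5]=99
step 16: P0: store L2 := 25  ⟶  MIII  (L2)  txn=BusRdX  M[L2]=40
step 17: P1: store L1 := 71  ⟶  IMII  (L1)  txn=∅  M[L1]=50
step 18: P3: store L6 := 95  ⟶  IIIM  (L6)  txn=BusRdX  M[L6]=40
step 19: P3: store L2 := 4  ⟶  IIIM  (L2)  txn=BusRdX+Flush  M[L2]=25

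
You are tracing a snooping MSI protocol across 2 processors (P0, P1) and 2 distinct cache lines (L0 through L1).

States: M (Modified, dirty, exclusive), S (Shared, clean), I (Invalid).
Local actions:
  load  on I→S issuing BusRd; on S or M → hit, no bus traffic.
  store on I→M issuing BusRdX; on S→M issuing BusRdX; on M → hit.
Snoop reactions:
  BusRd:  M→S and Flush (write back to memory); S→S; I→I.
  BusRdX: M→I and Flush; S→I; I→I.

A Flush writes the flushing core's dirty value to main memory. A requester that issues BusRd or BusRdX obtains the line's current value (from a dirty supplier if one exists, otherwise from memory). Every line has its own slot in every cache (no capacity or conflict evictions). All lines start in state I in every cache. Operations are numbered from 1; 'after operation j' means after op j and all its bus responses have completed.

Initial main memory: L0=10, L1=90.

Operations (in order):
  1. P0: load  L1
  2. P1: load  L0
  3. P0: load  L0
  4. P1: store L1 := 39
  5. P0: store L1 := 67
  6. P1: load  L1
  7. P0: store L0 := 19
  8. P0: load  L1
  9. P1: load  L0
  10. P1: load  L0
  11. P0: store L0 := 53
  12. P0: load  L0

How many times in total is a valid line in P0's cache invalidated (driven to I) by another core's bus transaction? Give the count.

1. P0: load  L1  bus=[BusRd]  L1: P0=S P1=I  mem[L1]=90
2. P1: load  L0  bus=[BusRd]  L0: P0=I P1=S  mem[L0]=10
3. P0: load  L0  bus=[BusRd]  L0: P0=S P1=S  mem[L0]=10
4. P1: store L1 := 39  bus=[BusRdX]  L1: P0=I P1=M  mem[L1]=90
5. P0: store L1 := 67  bus=[BusRdX,Flush]  L1: P0=M P1=I  mem[L1]=39
6. P1: load  L1  bus=[BusRd,Flush]  L1: P0=S P1=S  mem[L1]=67
7. P0: store L0 := 19  bus=[BusRdX]  L0: P0=M P1=I  mem[L0]=10
8. P0: load  L1  bus=[-]  L1: P0=S P1=S  mem[L1]=67
9. P1: load  L0  bus=[BusRd,Flush]  L0: P0=S P1=S  mem[L0]=19
10. P1: load  L0  bus=[-]  L0: P0=S P1=S  mem[L0]=19
11. P0: store L0 := 53  bus=[BusRdX]  L0: P0=M P1=I  mem[L0]=19
12. P0: load  L0  bus=[-]  L0: P0=M P1=I  mem[L0]=19

invalidations = 1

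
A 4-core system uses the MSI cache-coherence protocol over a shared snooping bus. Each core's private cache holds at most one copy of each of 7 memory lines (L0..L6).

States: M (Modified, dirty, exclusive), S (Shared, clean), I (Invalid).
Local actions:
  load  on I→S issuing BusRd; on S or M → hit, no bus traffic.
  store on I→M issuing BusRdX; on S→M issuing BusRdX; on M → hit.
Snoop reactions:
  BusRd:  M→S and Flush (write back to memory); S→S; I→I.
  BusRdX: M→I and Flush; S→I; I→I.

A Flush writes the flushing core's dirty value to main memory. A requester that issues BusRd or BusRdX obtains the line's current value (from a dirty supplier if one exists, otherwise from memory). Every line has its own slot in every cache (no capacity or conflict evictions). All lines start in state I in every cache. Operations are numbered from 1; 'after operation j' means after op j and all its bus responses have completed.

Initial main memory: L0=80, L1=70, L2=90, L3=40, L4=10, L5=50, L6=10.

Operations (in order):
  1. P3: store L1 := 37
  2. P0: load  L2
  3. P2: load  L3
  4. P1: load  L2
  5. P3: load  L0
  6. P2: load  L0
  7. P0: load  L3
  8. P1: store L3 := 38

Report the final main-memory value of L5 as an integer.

memory[L5] = 50

  op1 P3: store L1 := 37 → I/I/I/M on L1; bus BusRdX; mem=70
  op2 P0: load  L2 → S/I/I/I on L2; bus BusRd; mem=90
  op3 P2: load  L3 → I/I/S/I on L3; bus BusRd; mem=40
  op4 P1: load  L2 → S/S/I/I on L2; bus BusRd; mem=90
  op5 P3: load  L0 → I/I/I/S on L0; bus BusRd; mem=80
  op6 P2: load  L0 → I/I/S/S on L0; bus BusRd; mem=80
  op7 P0: load  L3 → S/I/S/I on L3; bus BusRd; mem=40
  op8 P1: store L3 := 38 → I/M/I/I on L3; bus BusRdX; mem=40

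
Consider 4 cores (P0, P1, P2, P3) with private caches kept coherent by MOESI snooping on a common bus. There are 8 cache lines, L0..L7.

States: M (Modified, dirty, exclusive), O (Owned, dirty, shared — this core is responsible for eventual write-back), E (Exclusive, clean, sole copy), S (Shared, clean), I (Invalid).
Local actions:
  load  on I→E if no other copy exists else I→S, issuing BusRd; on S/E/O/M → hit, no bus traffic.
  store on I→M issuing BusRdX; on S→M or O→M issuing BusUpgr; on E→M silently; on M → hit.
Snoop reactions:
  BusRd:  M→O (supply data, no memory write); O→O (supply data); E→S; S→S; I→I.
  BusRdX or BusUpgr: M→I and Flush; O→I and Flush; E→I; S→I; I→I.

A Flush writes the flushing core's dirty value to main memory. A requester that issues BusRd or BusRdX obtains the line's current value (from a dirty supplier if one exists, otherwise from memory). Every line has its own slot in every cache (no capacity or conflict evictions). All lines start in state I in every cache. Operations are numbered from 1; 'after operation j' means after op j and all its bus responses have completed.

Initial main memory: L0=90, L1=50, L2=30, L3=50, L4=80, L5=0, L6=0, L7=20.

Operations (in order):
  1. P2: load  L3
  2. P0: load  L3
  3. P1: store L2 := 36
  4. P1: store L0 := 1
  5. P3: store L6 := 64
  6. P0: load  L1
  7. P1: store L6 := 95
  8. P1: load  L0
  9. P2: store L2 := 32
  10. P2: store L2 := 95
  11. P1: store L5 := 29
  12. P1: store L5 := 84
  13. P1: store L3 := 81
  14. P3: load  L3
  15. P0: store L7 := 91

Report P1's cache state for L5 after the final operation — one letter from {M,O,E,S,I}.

state = M

1. P2: load  L3  bus=[BusRd]  L3: P0=I P1=I P2=E P3=I  mem[L3]=50
2. P0: load  L3  bus=[BusRd]  L3: P0=S P1=I P2=S P3=I  mem[L3]=50
3. P1: store L2 := 36  bus=[BusRdX]  L2: P0=I P1=M P2=I P3=I  mem[L2]=30
4. P1: store L0 := 1  bus=[BusRdX]  L0: P0=I P1=M P2=I P3=I  mem[L0]=90
5. P3: store L6 := 64  bus=[BusRdX]  L6: P0=I P1=I P2=I P3=M  mem[L6]=0
6. P0: load  L1  bus=[BusRd]  L1: P0=E P1=I P2=I P3=I  mem[L1]=50
7. P1: store L6 := 95  bus=[BusRdX,Flush]  L6: P0=I P1=M P2=I P3=I  mem[L6]=64
8. P1: load  L0  bus=[-]  L0: P0=I P1=M P2=I P3=I  mem[L0]=90
9. P2: store L2 := 32  bus=[BusRdX,Flush]  L2: P0=I P1=I P2=M P3=I  mem[L2]=36
10. P2: store L2 := 95  bus=[-]  L2: P0=I P1=I P2=M P3=I  mem[L2]=36
11. P1: store L5 := 29  bus=[BusRdX]  L5: P0=I P1=M P2=I P3=I  mem[L5]=0
12. P1: store L5 := 84  bus=[-]  L5: P0=I P1=M P2=I P3=I  mem[L5]=0
13. P1: store L3 := 81  bus=[BusRdX]  L3: P0=I P1=M P2=I P3=I  mem[L3]=50
14. P3: load  L3  bus=[BusRd]  L3: P0=I P1=O P2=I P3=S  mem[L3]=50
15. P0: store L7 := 91  bus=[BusRdX]  L7: P0=M P1=I P2=I P3=I  mem[L7]=20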